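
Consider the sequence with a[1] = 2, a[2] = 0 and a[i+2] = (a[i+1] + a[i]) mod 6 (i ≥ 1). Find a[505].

2

Listing terms: a[1] = 2, a[2] = 0, a[3] = 2, a[4] = 2, a[5] = 4, a[6] = 0, a[7] = 4, a[8] = 4, a[9] = 2, a[10] = 0.
The sequence repeats with period 8.
So a[505] = a[1 + ((505-1) mod 8)] = a[1] = 2.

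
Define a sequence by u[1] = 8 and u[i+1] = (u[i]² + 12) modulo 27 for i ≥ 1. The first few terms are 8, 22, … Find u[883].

We have u[1] = 8, u[2] = 22, u[3] = 10, u[4] = 4, u[5] = 1, u[6] = 13, u[7] = 19, u[8] = 22.
Since u[8] = u[2] = 22, the sequence is eventually periodic: after a pre-period of length 1 it cycles with period 6.
For i ≥ 2, u[i] depends only on (i - 2) mod 6. (883 - 2) mod 6 = 5, so u[883] = u[7] = 19.

19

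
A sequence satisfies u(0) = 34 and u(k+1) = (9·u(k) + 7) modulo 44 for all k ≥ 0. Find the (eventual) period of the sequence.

20

Computing terms: u(0) = 34; u(1) = 5; u(2) = 8; u(3) = 35; u(4) = 14; u(5) = 1; u(6) = 16; u(7) = 19; u(8) = 2; u(9) = 25; u(10) = 12; u(11) = 27; u(12) = 30; u(13) = 13; u(14) = 36; u(15) = 23; u(16) = 38; u(17) = 41; u(18) = 24; u(19) = 3; u(20) = 34.
Since u(20) = u(0) = 34, the sequence is periodic with period 20.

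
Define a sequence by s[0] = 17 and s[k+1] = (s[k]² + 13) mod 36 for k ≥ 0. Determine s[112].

We have s[0] = 17, s[1] = 14, s[2] = 29, s[3] = 26, s[4] = 5, s[5] = 2, s[6] = 17.
The sequence repeats with period 6.
(112 - 0) mod 6 = 4, so s[112] = s[4] = 5.

5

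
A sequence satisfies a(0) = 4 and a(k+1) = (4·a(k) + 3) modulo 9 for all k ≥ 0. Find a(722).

7

a(0) = 4; a(1) = 1; a(2) = 7; a(3) = 4.
The sequence repeats with period 3.
(722 - 0) mod 3 = 2, so a(722) = a(2) = 7.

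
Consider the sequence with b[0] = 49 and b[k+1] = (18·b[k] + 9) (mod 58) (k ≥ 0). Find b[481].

We have b[0] = 49,  b[1] = 21,  b[2] = 39,  b[3] = 15,  b[4] = 47,  b[5] = 43,  b[6] = 29,  b[7] = 9,  b[8] = 55,  b[9] = 13,  b[10] = 11,  b[11] = 33,  b[12] = 23,  b[13] = 17,  b[14] = 25,  b[15] = 53,  b[16] = 35,  b[17] = 1,  b[18] = 27,  b[19] = 31,  b[20] = 45,  b[21] = 7,  b[22] = 19,  b[23] = 3,  b[24] = 5,  b[25] = 41,  b[26] = 51,  b[27] = 57,  b[28] = 49.
The sequence repeats with period 28.
So b[481] = b[0 + ((481-0) mod 28)] = b[5] = 43.

43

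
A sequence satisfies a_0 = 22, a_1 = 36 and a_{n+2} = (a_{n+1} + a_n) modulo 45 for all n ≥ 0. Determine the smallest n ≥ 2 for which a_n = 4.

We have a_0 = 22,  a_1 = 36,  a_2 = 13,  a_3 = 4,  a_4 = 17,  a_5 = 21,  a_6 = 38,  a_7 = 14,  a_8 = 7,  a_9 = 21,  a_{10} = 28,  a_{11} = 4,  a_{12} = 32,  a_{13} = 36,  a_{14} = 23,  a_{15} = 14,  a_{16} = 37,  a_{17} = 6,  a_{18} = 43,  a_{19} = 4,  a_{20} = 2,  a_{21} = 6,  a_{22} = 8,  a_{23} = 14,  a_{24} = 22,  a_{25} = 36.
The sequence repeats with period 24.
The value 4 first appears (with n ≥ 2) at a_3.

3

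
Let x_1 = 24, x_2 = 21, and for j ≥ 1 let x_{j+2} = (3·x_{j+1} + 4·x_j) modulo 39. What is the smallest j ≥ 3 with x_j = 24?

We have x_1 = 24,  x_2 = 21,  x_3 = 3,  x_4 = 15,  x_5 = 18,  x_6 = 36,  x_7 = 24,  x_8 = 21.
Since (x_7, x_8) = (x_1, x_2) = (24, 21) (two consecutive terms determine the rest), the sequence is periodic with period 6.
The value 24 next appears (with j ≥ 3) at x_7.

7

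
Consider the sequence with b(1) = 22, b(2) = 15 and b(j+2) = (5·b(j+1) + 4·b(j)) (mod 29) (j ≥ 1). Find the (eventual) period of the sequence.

Listing terms: b(1) = 22,  b(2) = 15,  b(3) = 18,  b(4) = 5,  b(5) = 10,  b(6) = 12,  b(7) = 13,  b(8) = 26,  b(9) = 8,  b(10) = 28,  b(11) = 27,  b(12) = 15,  b(13) = 9,  b(14) = 18,  b(15) = 10,  b(16) = 6,  b(17) = 12,  b(18) = 26,  b(19) = 4,  b(20) = 8,  b(21) = 27,  b(22) = 22,  b(23) = 15.
Since (b(22), b(23)) = (b(1), b(2)) = (22, 15) (two consecutive terms determine the rest), the sequence is periodic with period 21.

21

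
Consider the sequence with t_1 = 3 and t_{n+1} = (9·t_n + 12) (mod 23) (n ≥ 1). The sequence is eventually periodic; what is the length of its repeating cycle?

11

t_1 = 3; t_2 = 16; t_3 = 18; t_4 = 13; t_5 = 14; t_6 = 0; t_7 = 12; t_8 = 5; t_9 = 11; t_{10} = 19; t_{11} = 22; t_{12} = 3.
Since t_{12} = t_1 = 3, the sequence is periodic with period 11.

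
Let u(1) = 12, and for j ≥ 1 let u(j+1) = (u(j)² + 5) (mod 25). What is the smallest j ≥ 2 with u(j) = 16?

We have u(1) = 12, u(2) = 24, u(3) = 6, u(4) = 16, u(5) = 11, u(6) = 1, u(7) = 6.
Since u(7) = u(3) = 6, the sequence is eventually periodic: after a pre-period of length 2 it cycles with period 4.
The value 16 first appears (with j ≥ 2) at u(4).

4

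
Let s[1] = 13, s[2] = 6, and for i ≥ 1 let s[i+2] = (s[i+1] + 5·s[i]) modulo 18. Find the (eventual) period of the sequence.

18

s[1] = 13; s[2] = 6; s[3] = 17; s[4] = 11; s[5] = 6; s[6] = 7; s[7] = 1; s[8] = 0; s[9] = 5; s[10] = 5; s[11] = 12; s[12] = 1; s[13] = 7; s[14] = 12; s[15] = 11; s[16] = 17; s[17] = 0; s[18] = 13; s[19] = 13; s[20] = 6.
Since (s[19], s[20]) = (s[1], s[2]) = (13, 6) (two consecutive terms determine the rest), the sequence is periodic with period 18.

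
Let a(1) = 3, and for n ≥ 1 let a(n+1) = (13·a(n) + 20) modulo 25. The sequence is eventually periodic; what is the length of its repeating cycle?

20

We have a(1) = 3,  a(2) = 9,  a(3) = 12,  a(4) = 1,  a(5) = 8,  a(6) = 24,  a(7) = 7,  a(8) = 11,  a(9) = 13,  a(10) = 14,  a(11) = 2,  a(12) = 21,  a(13) = 18,  a(14) = 4,  a(15) = 22,  a(16) = 6,  a(17) = 23,  a(18) = 19,  a(19) = 17,  a(20) = 16,  a(21) = 3.
Since a(21) = a(1) = 3, the sequence is periodic with period 20.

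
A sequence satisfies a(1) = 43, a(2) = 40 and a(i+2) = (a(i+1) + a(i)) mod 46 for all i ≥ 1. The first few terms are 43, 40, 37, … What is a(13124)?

We have a(1) = 43, a(2) = 40, a(3) = 37, a(4) = 31, a(5) = 22, a(6) = 7, a(7) = 29, a(8) = 36, a(9) = 19, a(10) = 9, a(11) = 28, a(12) = 37, a(13) = 19, a(14) = 10, a(15) = 29, a(16) = 39, a(17) = 22, a(18) = 15, a(19) = 37, a(20) = 6, a(21) = 43, a(22) = 3, a(23) = 0, a(24) = 3, a(25) = 3, a(26) = 6, a(27) = 9, a(28) = 15, a(29) = 24, a(30) = 39, a(31) = 17, a(32) = 10, a(33) = 27, a(34) = 37, a(35) = 18, a(36) = 9, a(37) = 27, a(38) = 36, a(39) = 17, a(40) = 7, a(41) = 24, a(42) = 31, a(43) = 9, a(44) = 40, a(45) = 3, a(46) = 43, a(47) = 0, a(48) = 43, a(49) = 43, a(50) = 40.
Since (a(49), a(50)) = (a(1), a(2)) = (43, 40) (two consecutive terms determine the rest), the sequence is periodic with period 48.
So a(13124) = a(1 + ((13124-1) mod 48)) = a(20) = 6.

6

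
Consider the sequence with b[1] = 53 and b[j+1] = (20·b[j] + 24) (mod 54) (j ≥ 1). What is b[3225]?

Listing terms: b[1] = 53, b[2] = 4, b[3] = 50, b[4] = 52, b[5] = 38, b[6] = 28, b[7] = 44, b[8] = 40, b[9] = 14, b[10] = 34, b[11] = 2, b[12] = 10, b[13] = 8, b[14] = 22, b[15] = 32, b[16] = 16, b[17] = 20, b[18] = 46, b[19] = 26, b[20] = 4.
Since b[20] = b[2] = 4, the sequence is eventually periodic: after a pre-period of length 1 it cycles with period 18.
For j ≥ 2, b[j] depends only on (j - 2) mod 18. (3225 - 2) mod 18 = 1, so b[3225] = b[3] = 50.

50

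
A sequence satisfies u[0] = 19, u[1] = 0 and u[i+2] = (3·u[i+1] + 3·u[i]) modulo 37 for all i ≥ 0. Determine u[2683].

u[0] = 19; u[1] = 0; u[2] = 20; u[3] = 23; u[4] = 18; u[5] = 12; u[6] = 16; u[7] = 10; u[8] = 4; u[9] = 5; u[10] = 27; u[11] = 22; u[12] = 36; u[13] = 26; u[14] = 1; u[15] = 7; u[16] = 24; u[17] = 19; u[18] = 18; u[19] = 0; u[20] = 17; u[21] = 14; u[22] = 19; u[23] = 25; u[24] = 21; u[25] = 27; u[26] = 33; u[27] = 32; u[28] = 10; u[29] = 15; u[30] = 1; u[31] = 11; u[32] = 36; u[33] = 30; u[34] = 13; u[35] = 18; u[36] = 19; u[37] = 0.
The sequence repeats with period 36.
(2683 - 0) mod 36 = 19, so u[2683] = u[19] = 0.

0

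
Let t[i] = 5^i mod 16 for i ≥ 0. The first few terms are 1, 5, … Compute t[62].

t[0] = 1; t[1] = 5; t[2] = 9; t[3] = 13; t[4] = 1.
The sequence repeats with period 4.
(62 - 0) mod 4 = 2, so t[62] = t[2] = 9.

9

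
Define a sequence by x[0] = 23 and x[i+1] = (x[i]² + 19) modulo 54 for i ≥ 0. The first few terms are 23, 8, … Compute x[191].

We have x[0] = 23; x[1] = 8; x[2] = 29; x[3] = 50; x[4] = 35; x[5] = 2; x[6] = 23.
Since x[6] = x[0] = 23, the sequence is periodic with period 6.
So x[191] = x[0 + ((191-0) mod 6)] = x[5] = 2.

2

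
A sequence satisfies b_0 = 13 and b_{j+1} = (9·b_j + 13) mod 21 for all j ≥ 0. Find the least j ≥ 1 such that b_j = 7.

2

b_0 = 13; b_1 = 4; b_2 = 7; b_3 = 13.
Since b_3 = b_0 = 13, the sequence is periodic with period 3.
The value 7 first appears (with j ≥ 1) at b_2.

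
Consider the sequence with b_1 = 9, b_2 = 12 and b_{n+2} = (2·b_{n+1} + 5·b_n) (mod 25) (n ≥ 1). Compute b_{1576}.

b_1 = 9,  b_2 = 12,  b_3 = 19,  b_4 = 23,  b_5 = 16,  b_6 = 22,  b_7 = 24,  b_8 = 8,  b_9 = 11,  b_{10} = 12,  b_{11} = 4,  b_{12} = 18,  b_{13} = 6,  b_{14} = 2,  b_{15} = 9,  b_{16} = 3,  b_{17} = 1,  b_{18} = 17,  b_{19} = 14,  b_{20} = 13,  b_{21} = 21,  b_{22} = 7,  b_{23} = 19,  b_{24} = 23.
Since (b_{23}, b_{24}) = (b_3, b_4) = (19, 23) (two consecutive terms determine the rest), the sequence is eventually periodic: after a pre-period of length 2 it cycles with period 20.
For n ≥ 3, b_n depends only on (n - 3) mod 20. (1576 - 3) mod 20 = 13, so b_{1576} = b_{16} = 3.

3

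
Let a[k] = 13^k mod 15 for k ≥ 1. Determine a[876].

1

Computing terms: a[1] = 13, a[2] = 4, a[3] = 7, a[4] = 1, a[5] = 13.
Since a[5] = a[1] = 13, the sequence is periodic with period 4.
(876 - 1) mod 4 = 3, so a[876] = a[4] = 1.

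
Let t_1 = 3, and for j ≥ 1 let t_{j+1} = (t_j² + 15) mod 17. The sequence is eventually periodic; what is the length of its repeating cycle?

3

Computing terms: t_1 = 3; t_2 = 7; t_3 = 13; t_4 = 14; t_5 = 7.
Since t_5 = t_2 = 7, the sequence is eventually periodic: after a pre-period of length 1 it cycles with period 3.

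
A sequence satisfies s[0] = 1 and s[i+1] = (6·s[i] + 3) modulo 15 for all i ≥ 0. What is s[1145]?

6

We have s[0] = 1; s[1] = 9; s[2] = 12; s[3] = 0; s[4] = 3; s[5] = 6; s[6] = 9.
Since s[6] = s[1] = 9, the sequence is eventually periodic: after a pre-period of length 1 it cycles with period 5.
For i ≥ 1, s[i] depends only on (i - 1) mod 5. (1145 - 1) mod 5 = 4, so s[1145] = s[5] = 6.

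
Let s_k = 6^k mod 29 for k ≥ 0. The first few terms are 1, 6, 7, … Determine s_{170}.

Computing terms: s_0 = 1,  s_1 = 6,  s_2 = 7,  s_3 = 13,  s_4 = 20,  s_5 = 4,  s_6 = 24,  s_7 = 28,  s_8 = 23,  s_9 = 22,  s_{10} = 16,  s_{11} = 9,  s_{12} = 25,  s_{13} = 5,  s_{14} = 1.
Since s_{14} = s_0 = 1, the sequence is periodic with period 14.
So s_{170} = s_{0 + ((170-0) mod 14)} = s_2 = 7.

7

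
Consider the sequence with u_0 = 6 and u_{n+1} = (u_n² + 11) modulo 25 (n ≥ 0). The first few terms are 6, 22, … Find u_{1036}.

7

Listing terms: u_0 = 6; u_1 = 22; u_2 = 20; u_3 = 11; u_4 = 7; u_5 = 10; u_6 = 11.
Since u_6 = u_3 = 11, the sequence is eventually periodic: after a pre-period of length 3 it cycles with period 3.
For n ≥ 3, u_n depends only on (n - 3) mod 3. (1036 - 3) mod 3 = 1, so u_{1036} = u_4 = 7.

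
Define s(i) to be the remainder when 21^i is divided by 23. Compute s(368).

9

s(0) = 1; s(1) = 21; s(2) = 4; s(3) = 15; s(4) = 16; s(5) = 14; s(6) = 18; s(7) = 10; s(8) = 3; s(9) = 17; s(10) = 12; s(11) = 22; s(12) = 2; s(13) = 19; s(14) = 8; s(15) = 7; s(16) = 9; s(17) = 5; s(18) = 13; s(19) = 20; s(20) = 6; s(21) = 11; s(22) = 1.
Since s(22) = s(0) = 1, the sequence is periodic with period 22.
So s(368) = s(0 + ((368-0) mod 22)) = s(16) = 9.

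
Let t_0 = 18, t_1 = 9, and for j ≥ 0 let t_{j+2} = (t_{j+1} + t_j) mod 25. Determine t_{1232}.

23

We have t_0 = 18,  t_1 = 9,  t_2 = 2,  t_3 = 11,  t_4 = 13,  t_5 = 24,  t_6 = 12,  t_7 = 11,  t_8 = 23,  t_9 = 9,  t_{10} = 7,  t_{11} = 16,  t_{12} = 23,  t_{13} = 14,  t_{14} = 12,  t_{15} = 1,  t_{16} = 13,  t_{17} = 14,  t_{18} = 2,  t_{19} = 16,  t_{20} = 18,  t_{21} = 9.
Since (t_{20}, t_{21}) = (t_0, t_1) = (18, 9) (two consecutive terms determine the rest), the sequence is periodic with period 20.
(1232 - 0) mod 20 = 12, so t_{1232} = t_{12} = 23.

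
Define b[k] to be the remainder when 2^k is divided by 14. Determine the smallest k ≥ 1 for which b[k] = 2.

1

Computing terms: b[0] = 1,  b[1] = 2,  b[2] = 4,  b[3] = 8,  b[4] = 2.
Since b[4] = b[1] = 2, the sequence is eventually periodic: after a pre-period of length 1 it cycles with period 3.
The value 2 first appears (with k ≥ 1) at b[1].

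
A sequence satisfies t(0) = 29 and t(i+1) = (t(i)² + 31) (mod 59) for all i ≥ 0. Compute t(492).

29

Computing terms: t(0) = 29, t(1) = 46, t(2) = 23, t(3) = 29.
Since t(3) = t(0) = 29, the sequence is periodic with period 3.
So t(492) = t(0 + ((492-0) mod 3)) = t(0) = 29.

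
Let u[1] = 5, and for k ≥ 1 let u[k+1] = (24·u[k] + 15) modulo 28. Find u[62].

u[1] = 5, u[2] = 23, u[3] = 7, u[4] = 15, u[5] = 11, u[6] = 27, u[7] = 19, u[8] = 23.
Since u[8] = u[2] = 23, the sequence is eventually periodic: after a pre-period of length 1 it cycles with period 6.
For k ≥ 2, u[k] depends only on (k - 2) mod 6. (62 - 2) mod 6 = 0, so u[62] = u[2] = 23.

23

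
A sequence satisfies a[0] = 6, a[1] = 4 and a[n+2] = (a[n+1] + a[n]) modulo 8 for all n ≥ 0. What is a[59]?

6

Listing terms: a[0] = 6, a[1] = 4, a[2] = 2, a[3] = 6, a[4] = 0, a[5] = 6, a[6] = 6, a[7] = 4.
The sequence repeats with period 6.
So a[59] = a[0 + ((59-0) mod 6)] = a[5] = 6.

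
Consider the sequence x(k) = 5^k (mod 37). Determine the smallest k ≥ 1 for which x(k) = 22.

x(0) = 1, x(1) = 5, x(2) = 25, x(3) = 14, x(4) = 33, x(5) = 17, x(6) = 11, x(7) = 18, x(8) = 16, x(9) = 6, x(10) = 30, x(11) = 2, x(12) = 10, x(13) = 13, x(14) = 28, x(15) = 29, x(16) = 34, x(17) = 22, x(18) = 36, x(19) = 32, x(20) = 12, x(21) = 23, x(22) = 4, x(23) = 20, x(24) = 26, x(25) = 19, x(26) = 21, x(27) = 31, x(28) = 7, x(29) = 35, x(30) = 27, x(31) = 24, x(32) = 9, x(33) = 8, x(34) = 3, x(35) = 15, x(36) = 1.
Since x(36) = x(0) = 1, the sequence is periodic with period 36.
The value 22 first appears (with k ≥ 1) at x(17).

17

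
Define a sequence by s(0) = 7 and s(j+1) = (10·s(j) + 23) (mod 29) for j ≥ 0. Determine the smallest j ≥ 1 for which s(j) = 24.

6

We have s(0) = 7; s(1) = 6; s(2) = 25; s(3) = 12; s(4) = 27; s(5) = 3; s(6) = 24; s(7) = 2; s(8) = 14; s(9) = 18; s(10) = 0; s(11) = 23; s(12) = 21; s(13) = 1; s(14) = 4; s(15) = 5; s(16) = 15; s(17) = 28; s(18) = 13; s(19) = 8; s(20) = 16; s(21) = 9; s(22) = 26; s(23) = 22; s(24) = 11; s(25) = 17; s(26) = 19; s(27) = 10; s(28) = 7.
The sequence repeats with period 28.
The value 24 first appears (with j ≥ 1) at s(6).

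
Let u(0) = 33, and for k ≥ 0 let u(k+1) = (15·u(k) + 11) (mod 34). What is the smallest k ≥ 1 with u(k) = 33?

Computing terms: u(0) = 33; u(1) = 30; u(2) = 19; u(3) = 24; u(4) = 31; u(5) = 0; u(6) = 11; u(7) = 6; u(8) = 33.
The sequence repeats with period 8.
The value 33 next appears (with k ≥ 1) at u(8).

8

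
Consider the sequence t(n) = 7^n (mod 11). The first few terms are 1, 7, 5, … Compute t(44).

Listing terms: t(0) = 1,  t(1) = 7,  t(2) = 5,  t(3) = 2,  t(4) = 3,  t(5) = 10,  t(6) = 4,  t(7) = 6,  t(8) = 9,  t(9) = 8,  t(10) = 1.
The sequence repeats with period 10.
So t(44) = t(0 + ((44-0) mod 10)) = t(4) = 3.

3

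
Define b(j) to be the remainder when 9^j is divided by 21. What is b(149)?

b(0) = 1, b(1) = 9, b(2) = 18, b(3) = 15, b(4) = 9.
Since b(4) = b(1) = 9, the sequence is eventually periodic: after a pre-period of length 1 it cycles with period 3.
For j ≥ 1, b(j) depends only on (j - 1) mod 3. (149 - 1) mod 3 = 1, so b(149) = b(2) = 18.

18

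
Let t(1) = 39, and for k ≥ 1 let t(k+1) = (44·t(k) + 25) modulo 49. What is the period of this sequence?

21

We have t(1) = 39,  t(2) = 26,  t(3) = 42,  t(4) = 11,  t(5) = 19,  t(6) = 28,  t(7) = 32,  t(8) = 12,  t(9) = 14,  t(10) = 4,  t(11) = 5,  t(12) = 0,  t(13) = 25,  t(14) = 47,  t(15) = 35,  t(16) = 46,  t(17) = 40,  t(18) = 21,  t(19) = 18,  t(20) = 33,  t(21) = 7,  t(22) = 39.
Since t(22) = t(1) = 39, the sequence is periodic with period 21.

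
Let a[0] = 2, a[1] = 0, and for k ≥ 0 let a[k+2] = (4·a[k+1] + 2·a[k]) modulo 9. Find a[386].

4

Computing terms: a[0] = 2; a[1] = 0; a[2] = 4; a[3] = 7; a[4] = 0; a[5] = 5; a[6] = 2; a[7] = 0.
Since (a[6], a[7]) = (a[0], a[1]) = (2, 0) (two consecutive terms determine the rest), the sequence is periodic with period 6.
(386 - 0) mod 6 = 2, so a[386] = a[2] = 4.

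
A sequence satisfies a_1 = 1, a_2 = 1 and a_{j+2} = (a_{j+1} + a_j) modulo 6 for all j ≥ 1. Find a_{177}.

4

Listing terms: a_1 = 1; a_2 = 1; a_3 = 2; a_4 = 3; a_5 = 5; a_6 = 2; a_7 = 1; a_8 = 3; a_9 = 4; a_{10} = 1; a_{11} = 5; a_{12} = 0; a_{13} = 5; a_{14} = 5; a_{15} = 4; a_{16} = 3; a_{17} = 1; a_{18} = 4; a_{19} = 5; a_{20} = 3; a_{21} = 2; a_{22} = 5; a_{23} = 1; a_{24} = 0; a_{25} = 1; a_{26} = 1.
Since (a_{25}, a_{26}) = (a_1, a_2) = (1, 1) (two consecutive terms determine the rest), the sequence is periodic with period 24.
(177 - 1) mod 24 = 8, so a_{177} = a_9 = 4.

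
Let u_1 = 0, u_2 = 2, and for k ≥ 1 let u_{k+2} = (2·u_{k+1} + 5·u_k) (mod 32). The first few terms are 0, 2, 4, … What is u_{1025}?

We have u_1 = 0,  u_2 = 2,  u_3 = 4,  u_4 = 18,  u_5 = 24,  u_6 = 10,  u_7 = 12,  u_8 = 10,  u_9 = 16,  u_{10} = 18,  u_{11} = 20,  u_{12} = 2,  u_{13} = 8,  u_{14} = 26,  u_{15} = 28,  u_{16} = 26,  u_{17} = 0,  u_{18} = 2.
Since (u_{17}, u_{18}) = (u_1, u_2) = (0, 2) (two consecutive terms determine the rest), the sequence is periodic with period 16.
So u_{1025} = u_{1 + ((1025-1) mod 16)} = u_1 = 0.

0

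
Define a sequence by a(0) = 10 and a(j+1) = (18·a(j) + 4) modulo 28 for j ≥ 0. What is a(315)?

24

We have a(0) = 10, a(1) = 16, a(2) = 12, a(3) = 24, a(4) = 16.
Since a(4) = a(1) = 16, the sequence is eventually periodic: after a pre-period of length 1 it cycles with period 3.
For j ≥ 1, a(j) depends only on (j - 1) mod 3. (315 - 1) mod 3 = 2, so a(315) = a(3) = 24.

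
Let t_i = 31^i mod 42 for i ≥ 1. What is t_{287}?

We have t_1 = 31, t_2 = 37, t_3 = 13, t_4 = 25, t_5 = 19, t_6 = 1, t_7 = 31.
The sequence repeats with period 6.
So t_{287} = t_{1 + ((287-1) mod 6)} = t_5 = 19.

19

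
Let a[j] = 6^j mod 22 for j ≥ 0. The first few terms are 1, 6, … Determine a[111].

Computing terms: a[0] = 1, a[1] = 6, a[2] = 14, a[3] = 18, a[4] = 20, a[5] = 10, a[6] = 16, a[7] = 8, a[8] = 4, a[9] = 2, a[10] = 12, a[11] = 6.
Since a[11] = a[1] = 6, the sequence is eventually periodic: after a pre-period of length 1 it cycles with period 10.
For j ≥ 1, a[j] depends only on (j - 1) mod 10. (111 - 1) mod 10 = 0, so a[111] = a[1] = 6.

6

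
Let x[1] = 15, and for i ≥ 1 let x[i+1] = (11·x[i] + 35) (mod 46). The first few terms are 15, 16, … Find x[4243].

5

Listing terms: x[1] = 15,  x[2] = 16,  x[3] = 27,  x[4] = 10,  x[5] = 7,  x[6] = 20,  x[7] = 25,  x[8] = 34,  x[9] = 41,  x[10] = 26,  x[11] = 45,  x[12] = 24,  x[13] = 23,  x[14] = 12,  x[15] = 29,  x[16] = 32,  x[17] = 19,  x[18] = 14,  x[19] = 5,  x[20] = 44,  x[21] = 13,  x[22] = 40,  x[23] = 15.
The sequence repeats with period 22.
So x[4243] = x[1 + ((4243-1) mod 22)] = x[19] = 5.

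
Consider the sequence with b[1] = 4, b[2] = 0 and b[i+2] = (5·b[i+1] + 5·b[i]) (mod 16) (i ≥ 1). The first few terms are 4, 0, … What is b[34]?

4

Listing terms: b[1] = 4,  b[2] = 0,  b[3] = 4,  b[4] = 4,  b[5] = 8,  b[6] = 12,  b[7] = 4,  b[8] = 0.
Since (b[7], b[8]) = (b[1], b[2]) = (4, 0) (two consecutive terms determine the rest), the sequence is periodic with period 6.
So b[34] = b[1 + ((34-1) mod 6)] = b[4] = 4.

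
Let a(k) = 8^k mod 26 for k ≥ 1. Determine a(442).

12

We have a(1) = 8, a(2) = 12, a(3) = 18, a(4) = 14, a(5) = 8.
Since a(5) = a(1) = 8, the sequence is periodic with period 4.
So a(442) = a(1 + ((442-1) mod 4)) = a(2) = 12.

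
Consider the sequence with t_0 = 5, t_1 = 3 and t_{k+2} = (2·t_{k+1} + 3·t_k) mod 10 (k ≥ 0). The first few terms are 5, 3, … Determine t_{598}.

Computing terms: t_0 = 5, t_1 = 3, t_2 = 1, t_3 = 1, t_4 = 5, t_5 = 3.
The sequence repeats with period 4.
(598 - 0) mod 4 = 2, so t_{598} = t_2 = 1.

1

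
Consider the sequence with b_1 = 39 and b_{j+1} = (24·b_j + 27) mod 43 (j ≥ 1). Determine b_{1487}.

b_1 = 39,  b_2 = 17,  b_3 = 5,  b_4 = 18,  b_5 = 29,  b_6 = 35,  b_7 = 7,  b_8 = 23,  b_9 = 20,  b_{10} = 34,  b_{11} = 26,  b_{12} = 6,  b_{13} = 42,  b_{14} = 3,  b_{15} = 13,  b_{16} = 38,  b_{17} = 36,  b_{18} = 31,  b_{19} = 40,  b_{20} = 41,  b_{21} = 22,  b_{22} = 39.
Since b_{22} = b_1 = 39, the sequence is periodic with period 21.
So b_{1487} = b_{1 + ((1487-1) mod 21)} = b_{17} = 36.

36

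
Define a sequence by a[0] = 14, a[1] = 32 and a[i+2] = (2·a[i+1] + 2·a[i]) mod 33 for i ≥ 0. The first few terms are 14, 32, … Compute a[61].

a[0] = 14, a[1] = 32, a[2] = 26, a[3] = 17, a[4] = 20, a[5] = 8, a[6] = 23, a[7] = 29, a[8] = 5, a[9] = 2, a[10] = 14, a[11] = 32.
The sequence repeats with period 10.
(61 - 0) mod 10 = 1, so a[61] = a[1] = 32.

32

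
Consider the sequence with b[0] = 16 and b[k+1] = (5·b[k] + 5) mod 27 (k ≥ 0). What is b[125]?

13

b[0] = 16,  b[1] = 4,  b[2] = 25,  b[3] = 22,  b[4] = 7,  b[5] = 13,  b[6] = 16.
Since b[6] = b[0] = 16, the sequence is periodic with period 6.
So b[125] = b[0 + ((125-0) mod 6)] = b[5] = 13.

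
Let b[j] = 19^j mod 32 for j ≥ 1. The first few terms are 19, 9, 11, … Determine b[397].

3

We have b[1] = 19,  b[2] = 9,  b[3] = 11,  b[4] = 17,  b[5] = 3,  b[6] = 25,  b[7] = 27,  b[8] = 1,  b[9] = 19.
The sequence repeats with period 8.
(397 - 1) mod 8 = 4, so b[397] = b[5] = 3.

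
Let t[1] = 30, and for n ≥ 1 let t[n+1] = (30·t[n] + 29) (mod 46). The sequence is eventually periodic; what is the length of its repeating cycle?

Listing terms: t[1] = 30; t[2] = 9; t[3] = 23; t[4] = 29; t[5] = 25; t[6] = 43; t[7] = 31; t[8] = 39; t[9] = 3; t[10] = 27; t[11] = 11; t[12] = 37; t[13] = 35; t[14] = 21; t[15] = 15; t[16] = 19; t[17] = 1; t[18] = 13; t[19] = 5; t[20] = 41; t[21] = 17; t[22] = 33; t[23] = 7; t[24] = 9.
Since t[24] = t[2] = 9, the sequence is eventually periodic: after a pre-period of length 1 it cycles with period 22.

22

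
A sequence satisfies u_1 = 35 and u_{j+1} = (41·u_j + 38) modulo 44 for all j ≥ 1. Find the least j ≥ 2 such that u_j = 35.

11

Listing terms: u_1 = 35, u_2 = 21, u_3 = 19, u_4 = 25, u_5 = 7, u_6 = 17, u_7 = 31, u_8 = 33, u_9 = 27, u_{10} = 1, u_{11} = 35.
Since u_{11} = u_1 = 35, the sequence is periodic with period 10.
The value 35 next appears (with j ≥ 2) at u_{11}.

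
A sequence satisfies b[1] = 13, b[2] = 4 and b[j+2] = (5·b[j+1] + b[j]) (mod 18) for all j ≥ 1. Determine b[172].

b[1] = 13, b[2] = 4, b[3] = 15, b[4] = 7, b[5] = 14, b[6] = 5, b[7] = 3, b[8] = 2, b[9] = 13, b[10] = 13, b[11] = 6, b[12] = 7, b[13] = 5, b[14] = 14, b[15] = 3, b[16] = 11, b[17] = 4, b[18] = 13, b[19] = 15, b[20] = 16, b[21] = 5, b[22] = 5, b[23] = 12, b[24] = 11, b[25] = 13, b[26] = 4.
Since (b[25], b[26]) = (b[1], b[2]) = (13, 4) (two consecutive terms determine the rest), the sequence is periodic with period 24.
(172 - 1) mod 24 = 3, so b[172] = b[4] = 7.

7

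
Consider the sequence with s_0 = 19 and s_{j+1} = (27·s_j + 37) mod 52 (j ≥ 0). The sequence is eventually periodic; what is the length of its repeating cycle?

26

Listing terms: s_0 = 19; s_1 = 30; s_2 = 15; s_3 = 26; s_4 = 11; s_5 = 22; s_6 = 7; s_7 = 18; s_8 = 3; s_9 = 14; s_{10} = 51; s_{11} = 10; s_{12} = 47; s_{13} = 6; s_{14} = 43; s_{15} = 2; s_{16} = 39; s_{17} = 50; s_{18} = 35; s_{19} = 46; s_{20} = 31; s_{21} = 42; s_{22} = 27; s_{23} = 38; s_{24} = 23; s_{25} = 34; s_{26} = 19.
The sequence repeats with period 26.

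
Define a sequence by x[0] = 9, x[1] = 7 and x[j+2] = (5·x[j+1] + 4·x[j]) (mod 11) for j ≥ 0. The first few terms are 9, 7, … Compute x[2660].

Computing terms: x[0] = 9; x[1] = 7; x[2] = 5; x[3] = 9; x[4] = 10; x[5] = 9; x[6] = 8; x[7] = 10; x[8] = 5; x[9] = 10; x[10] = 4; x[11] = 5; x[12] = 8; x[13] = 5; x[14] = 2; x[15] = 8; x[16] = 4; x[17] = 8; x[18] = 1; x[19] = 4; x[20] = 2; x[21] = 4; x[22] = 6; x[23] = 2; x[24] = 1; x[25] = 2; x[26] = 3; x[27] = 1; x[28] = 6; x[29] = 1; x[30] = 7; x[31] = 6; x[32] = 3; x[33] = 6; x[34] = 9; x[35] = 3; x[36] = 7; x[37] = 3; x[38] = 10; x[39] = 7; x[40] = 9; x[41] = 7.
The sequence repeats with period 40.
(2660 - 0) mod 40 = 20, so x[2660] = x[20] = 2.

2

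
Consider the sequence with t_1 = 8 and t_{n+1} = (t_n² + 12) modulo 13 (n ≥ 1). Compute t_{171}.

3

We have t_1 = 8,  t_2 = 11,  t_3 = 3,  t_4 = 8.
Since t_4 = t_1 = 8, the sequence is periodic with period 3.
So t_{171} = t_{1 + ((171-1) mod 3)} = t_3 = 3.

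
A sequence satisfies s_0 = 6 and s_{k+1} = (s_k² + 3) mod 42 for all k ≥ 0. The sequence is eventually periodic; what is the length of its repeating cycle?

6

We have s_0 = 6,  s_1 = 39,  s_2 = 12,  s_3 = 21,  s_4 = 24,  s_5 = 33,  s_6 = 0,  s_7 = 3,  s_8 = 12.
Since s_8 = s_2 = 12, the sequence is eventually periodic: after a pre-period of length 2 it cycles with period 6.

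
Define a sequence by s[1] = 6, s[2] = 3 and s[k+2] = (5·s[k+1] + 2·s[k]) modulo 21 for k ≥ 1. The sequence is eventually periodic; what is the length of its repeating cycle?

48

s[1] = 6, s[2] = 3, s[3] = 6, s[4] = 15, s[5] = 3, s[6] = 3, s[7] = 0, s[8] = 6, s[9] = 9, s[10] = 15, s[11] = 9, s[12] = 12, s[13] = 15, s[14] = 15, s[15] = 0, s[16] = 9, s[17] = 3, s[18] = 12, s[19] = 3, s[20] = 18, s[21] = 12, s[22] = 12, s[23] = 0, s[24] = 3, s[25] = 15, s[26] = 18, s[27] = 15, s[28] = 6, s[29] = 18, s[30] = 18, s[31] = 0, s[32] = 15, s[33] = 12, s[34] = 6, s[35] = 12, s[36] = 9, s[37] = 6, s[38] = 6, s[39] = 0, s[40] = 12, s[41] = 18, s[42] = 9, s[43] = 18, s[44] = 3, s[45] = 9, s[46] = 9, s[47] = 0, s[48] = 18, s[49] = 6, s[50] = 3.
The sequence repeats with period 48.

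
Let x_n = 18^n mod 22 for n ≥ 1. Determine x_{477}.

Computing terms: x_1 = 18,  x_2 = 16,  x_3 = 2,  x_4 = 14,  x_5 = 10,  x_6 = 4,  x_7 = 6,  x_8 = 20,  x_9 = 8,  x_{10} = 12,  x_{11} = 18.
Since x_{11} = x_1 = 18, the sequence is periodic with period 10.
(477 - 1) mod 10 = 6, so x_{477} = x_7 = 6.

6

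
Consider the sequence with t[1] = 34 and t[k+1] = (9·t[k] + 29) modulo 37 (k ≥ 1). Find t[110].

2

Computing terms: t[1] = 34; t[2] = 2; t[3] = 10; t[4] = 8; t[5] = 27; t[6] = 13; t[7] = 35; t[8] = 11; t[9] = 17; t[10] = 34.
The sequence repeats with period 9.
(110 - 1) mod 9 = 1, so t[110] = t[2] = 2.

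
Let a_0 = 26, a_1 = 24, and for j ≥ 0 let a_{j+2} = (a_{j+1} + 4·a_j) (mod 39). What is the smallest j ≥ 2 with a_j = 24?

13

Computing terms: a_0 = 26, a_1 = 24, a_2 = 11, a_3 = 29, a_4 = 34, a_5 = 33, a_6 = 13, a_7 = 28, a_8 = 2, a_9 = 36, a_{10} = 5, a_{11} = 32, a_{12} = 13, a_{13} = 24, a_{14} = 37, a_{15} = 16, a_{16} = 8, a_{17} = 33, a_{18} = 26, a_{19} = 2, a_{20} = 28, a_{21} = 36, a_{22} = 31, a_{23} = 19, a_{24} = 26, a_{25} = 24.
The sequence repeats with period 24.
The value 24 first appears (with j ≥ 2) at a_{13}.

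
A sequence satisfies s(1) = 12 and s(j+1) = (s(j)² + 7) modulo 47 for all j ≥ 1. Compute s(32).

10

s(1) = 12,  s(2) = 10,  s(3) = 13,  s(4) = 35,  s(5) = 10.
Since s(5) = s(2) = 10, the sequence is eventually periodic: after a pre-period of length 1 it cycles with period 3.
For j ≥ 2, s(j) depends only on (j - 2) mod 3. (32 - 2) mod 3 = 0, so s(32) = s(2) = 10.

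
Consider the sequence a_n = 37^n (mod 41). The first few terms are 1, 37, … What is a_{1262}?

Listing terms: a_0 = 1; a_1 = 37; a_2 = 16; a_3 = 18; a_4 = 10; a_5 = 1.
The sequence repeats with period 5.
(1262 - 0) mod 5 = 2, so a_{1262} = a_2 = 16.

16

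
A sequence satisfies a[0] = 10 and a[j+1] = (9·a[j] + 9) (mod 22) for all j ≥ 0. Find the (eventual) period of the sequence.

10

Listing terms: a[0] = 10, a[1] = 11, a[2] = 20, a[3] = 13, a[4] = 16, a[5] = 21, a[6] = 0, a[7] = 9, a[8] = 2, a[9] = 5, a[10] = 10.
Since a[10] = a[0] = 10, the sequence is periodic with period 10.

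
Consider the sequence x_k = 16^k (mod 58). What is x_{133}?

Listing terms: x_1 = 16,  x_2 = 24,  x_3 = 36,  x_4 = 54,  x_5 = 52,  x_6 = 20,  x_7 = 30,  x_8 = 16.
Since x_8 = x_1 = 16, the sequence is periodic with period 7.
So x_{133} = x_{1 + ((133-1) mod 7)} = x_7 = 30.

30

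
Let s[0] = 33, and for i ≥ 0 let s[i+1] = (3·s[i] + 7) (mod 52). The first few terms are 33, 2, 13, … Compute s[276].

33

We have s[0] = 33, s[1] = 2, s[2] = 13, s[3] = 46, s[4] = 41, s[5] = 26, s[6] = 33.
The sequence repeats with period 6.
(276 - 0) mod 6 = 0, so s[276] = s[0] = 33.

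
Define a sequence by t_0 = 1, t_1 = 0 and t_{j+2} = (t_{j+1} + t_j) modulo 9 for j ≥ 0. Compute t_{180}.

t_0 = 1, t_1 = 0, t_2 = 1, t_3 = 1, t_4 = 2, t_5 = 3, t_6 = 5, t_7 = 8, t_8 = 4, t_9 = 3, t_{10} = 7, t_{11} = 1, t_{12} = 8, t_{13} = 0, t_{14} = 8, t_{15} = 8, t_{16} = 7, t_{17} = 6, t_{18} = 4, t_{19} = 1, t_{20} = 5, t_{21} = 6, t_{22} = 2, t_{23} = 8, t_{24} = 1, t_{25} = 0.
The sequence repeats with period 24.
(180 - 0) mod 24 = 12, so t_{180} = t_{12} = 8.

8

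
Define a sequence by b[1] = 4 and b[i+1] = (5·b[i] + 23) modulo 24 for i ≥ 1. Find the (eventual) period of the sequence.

We have b[1] = 4,  b[2] = 19,  b[3] = 22,  b[4] = 13,  b[5] = 16,  b[6] = 7,  b[7] = 10,  b[8] = 1,  b[9] = 4.
Since b[9] = b[1] = 4, the sequence is periodic with period 8.

8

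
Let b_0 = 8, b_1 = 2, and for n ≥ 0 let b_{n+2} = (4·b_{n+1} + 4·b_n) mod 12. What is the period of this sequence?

8

b_0 = 8,  b_1 = 2,  b_2 = 4,  b_3 = 0,  b_4 = 4,  b_5 = 4,  b_6 = 8,  b_7 = 0,  b_8 = 8,  b_9 = 8,  b_{10} = 4,  b_{11} = 0.
Since (b_{10}, b_{11}) = (b_2, b_3) = (4, 0) (two consecutive terms determine the rest), the sequence is eventually periodic: after a pre-period of length 2 it cycles with period 8.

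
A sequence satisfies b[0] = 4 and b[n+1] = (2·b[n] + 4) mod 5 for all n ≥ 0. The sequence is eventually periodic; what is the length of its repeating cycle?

4

Computing terms: b[0] = 4, b[1] = 2, b[2] = 3, b[3] = 0, b[4] = 4.
Since b[4] = b[0] = 4, the sequence is periodic with period 4.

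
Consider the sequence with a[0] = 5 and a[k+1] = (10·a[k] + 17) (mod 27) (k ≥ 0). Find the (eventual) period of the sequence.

27

Computing terms: a[0] = 5,  a[1] = 13,  a[2] = 12,  a[3] = 2,  a[4] = 10,  a[5] = 9,  a[6] = 26,  a[7] = 7,  a[8] = 6,  a[9] = 23,  a[10] = 4,  a[11] = 3,  a[12] = 20,  a[13] = 1,  a[14] = 0,  a[15] = 17,  a[16] = 25,  a[17] = 24,  a[18] = 14,  a[19] = 22,  a[20] = 21,  a[21] = 11,  a[22] = 19,  a[23] = 18,  a[24] = 8,  a[25] = 16,  a[26] = 15,  a[27] = 5.
Since a[27] = a[0] = 5, the sequence is periodic with period 27.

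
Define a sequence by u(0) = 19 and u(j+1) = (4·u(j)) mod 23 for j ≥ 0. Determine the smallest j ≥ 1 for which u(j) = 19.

11

Computing terms: u(0) = 19,  u(1) = 7,  u(2) = 5,  u(3) = 20,  u(4) = 11,  u(5) = 21,  u(6) = 15,  u(7) = 14,  u(8) = 10,  u(9) = 17,  u(10) = 22,  u(11) = 19.
Since u(11) = u(0) = 19, the sequence is periodic with period 11.
The value 19 next appears (with j ≥ 1) at u(11).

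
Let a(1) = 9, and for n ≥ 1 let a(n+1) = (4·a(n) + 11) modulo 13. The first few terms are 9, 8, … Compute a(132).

6

We have a(1) = 9; a(2) = 8; a(3) = 4; a(4) = 1; a(5) = 2; a(6) = 6; a(7) = 9.
Since a(7) = a(1) = 9, the sequence is periodic with period 6.
So a(132) = a(1 + ((132-1) mod 6)) = a(6) = 6.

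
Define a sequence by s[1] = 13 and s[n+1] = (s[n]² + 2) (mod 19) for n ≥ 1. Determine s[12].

2

We have s[1] = 13; s[2] = 0; s[3] = 2; s[4] = 6; s[5] = 0.
Since s[5] = s[2] = 0, the sequence is eventually periodic: after a pre-period of length 1 it cycles with period 3.
For n ≥ 2, s[n] depends only on (n - 2) mod 3. (12 - 2) mod 3 = 1, so s[12] = s[3] = 2.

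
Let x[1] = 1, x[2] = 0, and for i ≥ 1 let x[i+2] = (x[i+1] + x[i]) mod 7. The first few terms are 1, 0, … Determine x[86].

x[1] = 1,  x[2] = 0,  x[3] = 1,  x[4] = 1,  x[5] = 2,  x[6] = 3,  x[7] = 5,  x[8] = 1,  x[9] = 6,  x[10] = 0,  x[11] = 6,  x[12] = 6,  x[13] = 5,  x[14] = 4,  x[15] = 2,  x[16] = 6,  x[17] = 1,  x[18] = 0.
Since (x[17], x[18]) = (x[1], x[2]) = (1, 0) (two consecutive terms determine the rest), the sequence is periodic with period 16.
(86 - 1) mod 16 = 5, so x[86] = x[6] = 3.

3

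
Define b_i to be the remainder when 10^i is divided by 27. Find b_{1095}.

b_1 = 10; b_2 = 19; b_3 = 1; b_4 = 10.
The sequence repeats with period 3.
So b_{1095} = b_{1 + ((1095-1) mod 3)} = b_3 = 1.

1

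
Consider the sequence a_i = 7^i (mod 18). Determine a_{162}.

Computing terms: a_1 = 7, a_2 = 13, a_3 = 1, a_4 = 7.
Since a_4 = a_1 = 7, the sequence is periodic with period 3.
So a_{162} = a_{1 + ((162-1) mod 3)} = a_3 = 1.

1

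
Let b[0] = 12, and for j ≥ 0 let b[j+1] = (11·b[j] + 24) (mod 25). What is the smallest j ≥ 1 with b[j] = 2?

We have b[0] = 12; b[1] = 6; b[2] = 15; b[3] = 14; b[4] = 3; b[5] = 7; b[6] = 1; b[7] = 10; b[8] = 9; b[9] = 23; b[10] = 2; b[11] = 21; b[12] = 5; b[13] = 4; b[14] = 18; b[15] = 22; b[16] = 16; b[17] = 0; b[18] = 24; b[19] = 13; b[20] = 17; b[21] = 11; b[22] = 20; b[23] = 19; b[24] = 8; b[25] = 12.
The sequence repeats with period 25.
The value 2 first appears (with j ≥ 1) at b[10].

10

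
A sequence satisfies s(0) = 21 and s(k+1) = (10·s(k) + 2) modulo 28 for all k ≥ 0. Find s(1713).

Computing terms: s(0) = 21; s(1) = 16; s(2) = 22; s(3) = 26; s(4) = 10; s(5) = 18; s(6) = 14; s(7) = 2; s(8) = 22.
Since s(8) = s(2) = 22, the sequence is eventually periodic: after a pre-period of length 2 it cycles with period 6.
For k ≥ 2, s(k) depends only on (k - 2) mod 6. (1713 - 2) mod 6 = 1, so s(1713) = s(3) = 26.

26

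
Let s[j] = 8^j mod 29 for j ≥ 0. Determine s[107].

s[0] = 1; s[1] = 8; s[2] = 6; s[3] = 19; s[4] = 7; s[5] = 27; s[6] = 13; s[7] = 17; s[8] = 20; s[9] = 15; s[10] = 4; s[11] = 3; s[12] = 24; s[13] = 18; s[14] = 28; s[15] = 21; s[16] = 23; s[17] = 10; s[18] = 22; s[19] = 2; s[20] = 16; s[21] = 12; s[22] = 9; s[23] = 14; s[24] = 25; s[25] = 26; s[26] = 5; s[27] = 11; s[28] = 1.
Since s[28] = s[0] = 1, the sequence is periodic with period 28.
(107 - 0) mod 28 = 23, so s[107] = s[23] = 14.

14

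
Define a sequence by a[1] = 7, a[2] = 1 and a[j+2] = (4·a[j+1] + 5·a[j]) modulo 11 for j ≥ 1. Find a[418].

a[1] = 7,  a[2] = 1,  a[3] = 6,  a[4] = 7,  a[5] = 3,  a[6] = 3,  a[7] = 5,  a[8] = 2,  a[9] = 0,  a[10] = 10,  a[11] = 7,  a[12] = 1.
The sequence repeats with period 10.
(418 - 1) mod 10 = 7, so a[418] = a[8] = 2.

2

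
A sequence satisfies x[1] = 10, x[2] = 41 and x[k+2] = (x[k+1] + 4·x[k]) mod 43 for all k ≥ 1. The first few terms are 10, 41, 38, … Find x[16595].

Computing terms: x[1] = 10; x[2] = 41; x[3] = 38; x[4] = 30; x[5] = 10; x[6] = 1; x[7] = 41; x[8] = 2; x[9] = 37; x[10] = 2; x[11] = 21; x[12] = 29; x[13] = 27; x[14] = 14; x[15] = 36; x[16] = 6; x[17] = 21; x[18] = 2; x[19] = 0; x[20] = 8; x[21] = 8; x[22] = 40; x[23] = 29; x[24] = 17; x[25] = 4; x[26] = 29; x[27] = 2; x[28] = 32; x[29] = 40; x[30] = 39; x[31] = 27; x[32] = 11; x[33] = 33; x[34] = 34; x[35] = 37; x[36] = 1; x[37] = 20; x[38] = 24; x[39] = 18; x[40] = 28; x[41] = 14; x[42] = 40; x[43] = 10; x[44] = 41.
Since (x[43], x[44]) = (x[1], x[2]) = (10, 41) (two consecutive terms determine the rest), the sequence is periodic with period 42.
(16595 - 1) mod 42 = 4, so x[16595] = x[5] = 10.

10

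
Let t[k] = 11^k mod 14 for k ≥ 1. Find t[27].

We have t[1] = 11,  t[2] = 9,  t[3] = 1,  t[4] = 11.
The sequence repeats with period 3.
So t[27] = t[1 + ((27-1) mod 3)] = t[3] = 1.

1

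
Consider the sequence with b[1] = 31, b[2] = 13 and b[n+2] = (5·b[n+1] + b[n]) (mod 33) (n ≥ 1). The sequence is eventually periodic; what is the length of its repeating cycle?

24

Listing terms: b[1] = 31,  b[2] = 13,  b[3] = 30,  b[4] = 31,  b[5] = 20,  b[6] = 32,  b[7] = 15,  b[8] = 8,  b[9] = 22,  b[10] = 19,  b[11] = 18,  b[12] = 10,  b[13] = 2,  b[14] = 20,  b[15] = 3,  b[16] = 2,  b[17] = 13,  b[18] = 1,  b[19] = 18,  b[20] = 25,  b[21] = 11,  b[22] = 14,  b[23] = 15,  b[24] = 23,  b[25] = 31,  b[26] = 13.
The sequence repeats with period 24.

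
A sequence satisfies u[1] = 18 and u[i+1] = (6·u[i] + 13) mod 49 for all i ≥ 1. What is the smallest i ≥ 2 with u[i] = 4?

u[1] = 18,  u[2] = 23,  u[3] = 4,  u[4] = 37,  u[5] = 39,  u[6] = 2,  u[7] = 25,  u[8] = 16,  u[9] = 11,  u[10] = 30,  u[11] = 46,  u[12] = 44,  u[13] = 32,  u[14] = 9,  u[15] = 18.
Since u[15] = u[1] = 18, the sequence is periodic with period 14.
The value 4 first appears (with i ≥ 2) at u[3].

3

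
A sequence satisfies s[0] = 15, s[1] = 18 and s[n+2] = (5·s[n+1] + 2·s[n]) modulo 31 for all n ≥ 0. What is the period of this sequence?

s[0] = 15, s[1] = 18, s[2] = 27, s[3] = 16, s[4] = 10, s[5] = 20, s[6] = 27, s[7] = 20, s[8] = 30, s[9] = 4, s[10] = 18, s[11] = 5, s[12] = 30, s[13] = 5, s[14] = 23, s[15] = 1, s[16] = 20, s[17] = 9, s[18] = 23, s[19] = 9, s[20] = 29, s[21] = 8, s[22] = 5, s[23] = 10, s[24] = 29, s[25] = 10, s[26] = 15, s[27] = 2, s[28] = 9, s[29] = 18, s[30] = 15, s[31] = 18.
Since (s[30], s[31]) = (s[0], s[1]) = (15, 18) (two consecutive terms determine the rest), the sequence is periodic with period 30.

30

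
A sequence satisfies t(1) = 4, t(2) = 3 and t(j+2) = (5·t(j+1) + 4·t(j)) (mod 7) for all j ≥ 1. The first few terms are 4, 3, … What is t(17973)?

Computing terms: t(1) = 4; t(2) = 3; t(3) = 3; t(4) = 6; t(5) = 0; t(6) = 3; t(7) = 1; t(8) = 3; t(9) = 5; t(10) = 2; t(11) = 2; t(12) = 4; t(13) = 0; t(14) = 2; t(15) = 3; t(16) = 2; t(17) = 1; t(18) = 6; t(19) = 6; t(20) = 5; t(21) = 0; t(22) = 6; t(23) = 2; t(24) = 6; t(25) = 3; t(26) = 4; t(27) = 4; t(28) = 1; t(29) = 0; t(30) = 4; t(31) = 6; t(32) = 4; t(33) = 2; t(34) = 5; t(35) = 5; t(36) = 3; t(37) = 0; t(38) = 5; t(39) = 4; t(40) = 5; t(41) = 6; t(42) = 1; t(43) = 1; t(44) = 2; t(45) = 0; t(46) = 1; t(47) = 5; t(48) = 1; t(49) = 4; t(50) = 3.
The sequence repeats with period 48.
So t(17973) = t(1 + ((17973-1) mod 48)) = t(21) = 0.

0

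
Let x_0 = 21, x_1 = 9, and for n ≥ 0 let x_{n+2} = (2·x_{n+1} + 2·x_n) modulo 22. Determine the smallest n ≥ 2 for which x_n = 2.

6

x_0 = 21, x_1 = 9, x_2 = 16, x_3 = 6, x_4 = 0, x_5 = 12, x_6 = 2, x_7 = 6, x_8 = 16, x_9 = 0, x_{10} = 10, x_{11} = 20, x_{12} = 16, x_{13} = 6.
Since (x_{12}, x_{13}) = (x_2, x_3) = (16, 6) (two consecutive terms determine the rest), the sequence is eventually periodic: after a pre-period of length 2 it cycles with period 10.
The value 2 first appears (with n ≥ 2) at x_6.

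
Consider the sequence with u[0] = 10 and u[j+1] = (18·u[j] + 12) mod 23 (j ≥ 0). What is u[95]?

u[0] = 10; u[1] = 8; u[2] = 18; u[3] = 14; u[4] = 11; u[5] = 3; u[6] = 20; u[7] = 4; u[8] = 15; u[9] = 6; u[10] = 5; u[11] = 10.
The sequence repeats with period 11.
(95 - 0) mod 11 = 7, so u[95] = u[7] = 4.

4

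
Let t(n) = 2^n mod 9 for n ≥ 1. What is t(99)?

8

Computing terms: t(1) = 2, t(2) = 4, t(3) = 8, t(4) = 7, t(5) = 5, t(6) = 1, t(7) = 2.
The sequence repeats with period 6.
So t(99) = t(1 + ((99-1) mod 6)) = t(3) = 8.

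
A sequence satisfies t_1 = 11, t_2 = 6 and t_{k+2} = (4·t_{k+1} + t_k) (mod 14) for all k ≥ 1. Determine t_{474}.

Listing terms: t_1 = 11,  t_2 = 6,  t_3 = 7,  t_4 = 6,  t_5 = 3,  t_6 = 4,  t_7 = 5,  t_8 = 10,  t_9 = 3,  t_{10} = 8,  t_{11} = 7,  t_{12} = 8,  t_{13} = 11,  t_{14} = 10,  t_{15} = 9,  t_{16} = 4,  t_{17} = 11,  t_{18} = 6.
The sequence repeats with period 16.
So t_{474} = t_{1 + ((474-1) mod 16)} = t_{10} = 8.

8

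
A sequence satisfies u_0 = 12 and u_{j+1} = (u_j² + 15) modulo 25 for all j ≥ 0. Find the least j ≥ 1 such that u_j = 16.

5

Computing terms: u_0 = 12, u_1 = 9, u_2 = 21, u_3 = 6, u_4 = 1, u_5 = 16, u_6 = 21.
Since u_6 = u_2 = 21, the sequence is eventually periodic: after a pre-period of length 2 it cycles with period 4.
The value 16 first appears (with j ≥ 1) at u_5.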